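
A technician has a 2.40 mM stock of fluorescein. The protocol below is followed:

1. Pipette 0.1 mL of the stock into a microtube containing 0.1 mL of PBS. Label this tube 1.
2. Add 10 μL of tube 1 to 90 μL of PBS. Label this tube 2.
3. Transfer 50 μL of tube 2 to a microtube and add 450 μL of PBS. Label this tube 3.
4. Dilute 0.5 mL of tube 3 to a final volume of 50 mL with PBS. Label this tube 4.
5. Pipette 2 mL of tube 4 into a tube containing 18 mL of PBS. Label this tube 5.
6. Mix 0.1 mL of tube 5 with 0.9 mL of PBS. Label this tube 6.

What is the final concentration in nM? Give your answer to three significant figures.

1.20 nM

Step 1: 0.1 mL + 0.1 mL = 0.2 mL total → factor 0.2/0.1 = 2
Step 2: 10 μL + 90 μL = 100 μL total → factor 100/10 = 10
Step 3: 50 μL + 450 μL = 500 μL total → factor 500/50 = 10
Step 4: 0.5 mL brought to 50 mL → factor 50/0.5 = 100
Step 5: 2 mL + 18 mL = 20 mL total → factor 20/2 = 10
Step 6: 0.1 mL + 0.9 mL = 1 mL total → factor 1/0.1 = 10
Overall dilution factor = 2 × 10 × 10 × 100 × 10 × 10 = 2 × 10^6
Final = 2.40 mM / 2 × 10^6 = 1.200 × 10^-6 mM = 1.20 nM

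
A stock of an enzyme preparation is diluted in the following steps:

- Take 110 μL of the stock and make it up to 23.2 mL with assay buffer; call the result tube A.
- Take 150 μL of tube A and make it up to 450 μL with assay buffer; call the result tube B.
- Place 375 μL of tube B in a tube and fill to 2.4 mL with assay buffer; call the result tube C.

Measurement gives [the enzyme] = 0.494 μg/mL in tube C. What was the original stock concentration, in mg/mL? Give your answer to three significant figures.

Step 1: 110 μL brought to 23.2 mL → factor 23200/110 = 210.91
Step 2: 150 μL brought to 450 μL → factor 450/150 = 3
Step 3: 375 μL brought to 2.4 mL → factor 2400/375 = 6.4
Overall dilution factor = 210.91 × 3 × 6.4 = 4049.5
Stock = 0.494 μg/mL × 4049.5 = 2000 μg/mL = 2.00 mg/mL

2.00 mg/mL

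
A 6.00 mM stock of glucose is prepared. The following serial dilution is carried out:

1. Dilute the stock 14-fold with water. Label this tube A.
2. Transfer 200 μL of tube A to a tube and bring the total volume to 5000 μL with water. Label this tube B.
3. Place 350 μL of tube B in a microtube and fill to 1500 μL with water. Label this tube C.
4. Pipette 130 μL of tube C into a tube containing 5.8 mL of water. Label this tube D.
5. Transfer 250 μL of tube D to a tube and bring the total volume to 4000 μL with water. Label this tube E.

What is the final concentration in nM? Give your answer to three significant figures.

Step 1: 14-fold → factor 14
Step 2: 200 μL brought to 5000 μL → factor 5000/200 = 25
Step 3: 350 μL brought to 1500 μL → factor 1500/350 = 4.2857
Step 4: 130 μL + 5.8 mL = 5930 μL total → factor 5930/130 = 45.615
Step 5: 250 μL brought to 4000 μL → factor 4000/250 = 16
Overall dilution factor = 14 × 25 × 4.2857 × 45.615 × 16 = 1.0948 × 10^6
Final = 6.00 mM / 1.0948 × 10^6 = 5.481 × 10^-6 mM = 5.48 nM

5.48 nM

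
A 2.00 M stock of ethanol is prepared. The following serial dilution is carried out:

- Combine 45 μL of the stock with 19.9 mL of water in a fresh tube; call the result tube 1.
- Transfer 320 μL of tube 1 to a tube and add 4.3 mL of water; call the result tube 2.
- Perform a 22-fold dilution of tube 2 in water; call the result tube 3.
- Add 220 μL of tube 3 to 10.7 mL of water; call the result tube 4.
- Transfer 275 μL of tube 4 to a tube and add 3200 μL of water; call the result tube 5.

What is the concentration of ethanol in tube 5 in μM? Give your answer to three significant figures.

0.0227 μM

Step 1: 45 μL + 19.9 mL = 19945 μL total → factor 19945/45 = 443.22
Step 2: 320 μL + 4.3 mL = 4620 μL total → factor 4620/320 = 14.438
Step 3: 22-fold → factor 22
Step 4: 220 μL + 10.7 mL = 10920 μL total → factor 10920/220 = 49.636
Step 5: 275 μL + 3200 μL = 3475 μL total → factor 3475/275 = 12.636
Overall dilution factor = 443.22 × 14.438 × 22 × 49.636 × 12.636 = 8.83 × 10^7
Final = 2.00 M / 8.83 × 10^7 = 2.265 × 10^-8 M = 0.0227 μM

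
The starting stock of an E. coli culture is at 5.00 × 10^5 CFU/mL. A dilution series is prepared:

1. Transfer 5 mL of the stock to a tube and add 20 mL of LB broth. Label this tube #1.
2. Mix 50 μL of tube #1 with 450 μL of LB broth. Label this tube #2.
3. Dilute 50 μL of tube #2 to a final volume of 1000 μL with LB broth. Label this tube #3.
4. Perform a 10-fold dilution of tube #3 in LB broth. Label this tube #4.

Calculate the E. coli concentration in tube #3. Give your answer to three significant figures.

Step 1: 5 mL + 20 mL = 25 mL total → factor 25/5 = 5
Step 2: 50 μL + 450 μL = 500 μL total → factor 500/50 = 10
Step 3: 50 μL brought to 1000 μL → factor 1000/50 = 20
Dilution factor through tube #3 = 5 × 10 × 20 = 1000
[tube #3] = 5.00 × 10^5 CFU/mL / 1000 = 500 CFU/mL

500 CFU/mL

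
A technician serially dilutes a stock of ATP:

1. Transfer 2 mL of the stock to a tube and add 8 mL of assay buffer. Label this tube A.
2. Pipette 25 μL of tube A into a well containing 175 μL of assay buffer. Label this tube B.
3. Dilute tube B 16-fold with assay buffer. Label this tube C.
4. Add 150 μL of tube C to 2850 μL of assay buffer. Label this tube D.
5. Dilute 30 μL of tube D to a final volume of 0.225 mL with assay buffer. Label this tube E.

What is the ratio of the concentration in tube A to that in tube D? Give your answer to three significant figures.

Step 1: 2 mL + 8 mL = 10 mL total → factor 10/2 = 5
Step 2: 25 μL + 175 μL = 200 μL total → factor 200/25 = 8
Step 3: 16-fold → factor 16
Step 4: 150 μL + 2850 μL = 3000 μL total → factor 3000/150 = 20
Dilution factor to tube A = 5; to tube D = 12800
[tube A]/[tube D] = (factor to tube D)/(factor to tube A) = 12800/5 = 2.56 × 10^3

2.56 × 10^3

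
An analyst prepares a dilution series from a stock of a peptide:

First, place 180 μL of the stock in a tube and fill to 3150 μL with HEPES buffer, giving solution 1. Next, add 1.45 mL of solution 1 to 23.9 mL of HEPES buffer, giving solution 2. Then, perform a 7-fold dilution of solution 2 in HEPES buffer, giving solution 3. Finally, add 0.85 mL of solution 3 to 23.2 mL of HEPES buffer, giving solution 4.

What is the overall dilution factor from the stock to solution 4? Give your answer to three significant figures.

Step 1: 180 μL brought to 3150 μL → factor 3150/180 = 17.5
Step 2: 1.45 mL + 23.9 mL = 25.35 mL total → factor 25.35/1.45 = 17.483
Step 3: 7-fold → factor 7
Step 4: 0.85 mL + 23.2 mL = 24.05 mL total → factor 24.05/0.85 = 28.294
Overall dilution factor = 17.5 × 17.483 × 7 × 28.294 = 60596

6.06 × 10^4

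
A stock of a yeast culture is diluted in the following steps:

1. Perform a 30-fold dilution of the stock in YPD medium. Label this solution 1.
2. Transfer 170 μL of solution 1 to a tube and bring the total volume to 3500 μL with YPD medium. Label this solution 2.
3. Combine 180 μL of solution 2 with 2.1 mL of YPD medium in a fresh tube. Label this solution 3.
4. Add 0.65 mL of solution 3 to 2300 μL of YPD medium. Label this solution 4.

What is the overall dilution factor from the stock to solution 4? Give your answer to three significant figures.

3.55 × 10^4

Step 1: 30-fold → factor 30
Step 2: 170 μL brought to 3500 μL → factor 3500/170 = 20.588
Step 3: 180 μL + 2.1 mL = 2280 μL total → factor 2280/180 = 12.667
Step 4: 0.65 mL + 2300 μL = 2.95 mL total → factor 2.95/0.65 = 4.5385
Overall dilution factor = 30 × 20.588 × 12.667 × 4.5385 = 35507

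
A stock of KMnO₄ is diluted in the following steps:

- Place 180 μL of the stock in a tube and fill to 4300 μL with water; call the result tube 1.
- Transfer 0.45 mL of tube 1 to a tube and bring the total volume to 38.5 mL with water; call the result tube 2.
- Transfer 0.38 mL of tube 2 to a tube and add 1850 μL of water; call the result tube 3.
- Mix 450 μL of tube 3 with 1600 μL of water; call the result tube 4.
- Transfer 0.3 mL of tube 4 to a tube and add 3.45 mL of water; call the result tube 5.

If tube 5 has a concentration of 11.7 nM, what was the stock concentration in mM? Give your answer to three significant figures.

7.99 mM

Step 1: 180 μL brought to 4300 μL → factor 4300/180 = 23.889
Step 2: 0.45 mL brought to 38.5 mL → factor 38.5/0.45 = 85.556
Step 3: 0.38 mL + 1850 μL = 2.23 mL total → factor 2.23/0.38 = 5.8684
Step 4: 450 μL + 1600 μL = 2050 μL total → factor 2050/450 = 4.5556
Step 5: 0.3 mL + 3.45 mL = 3.75 mL total → factor 3.75/0.3 = 12.5
Overall dilution factor = 23.889 × 85.556 × 5.8684 × 4.5556 × 12.5 = 6.8299 × 10^5
Stock = 11.7 nM × 6.8299 × 10^5 = 7.991 × 10^6 nM = 7.99 mM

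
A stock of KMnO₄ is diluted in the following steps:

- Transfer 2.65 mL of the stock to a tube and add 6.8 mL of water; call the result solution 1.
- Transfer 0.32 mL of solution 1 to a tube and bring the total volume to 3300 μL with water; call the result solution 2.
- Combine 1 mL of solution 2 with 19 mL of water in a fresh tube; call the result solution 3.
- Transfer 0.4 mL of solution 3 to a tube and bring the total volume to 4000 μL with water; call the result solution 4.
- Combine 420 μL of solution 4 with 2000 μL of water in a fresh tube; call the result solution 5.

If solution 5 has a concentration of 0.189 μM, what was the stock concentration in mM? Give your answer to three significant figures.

8.01 mM

Step 1: 2.65 mL + 6.8 mL = 9.45 mL total → factor 9.45/2.65 = 3.566
Step 2: 0.32 mL brought to 3300 μL → factor 3.3/0.32 = 10.312
Step 3: 1 mL + 19 mL = 20 mL total → factor 20/1 = 20
Step 4: 0.4 mL brought to 4000 μL → factor 4/0.4 = 10
Step 5: 420 μL + 2000 μL = 2420 μL total → factor 2420/420 = 5.7619
Overall dilution factor = 3.566 × 10.312 × 20 × 10 × 5.7619 = 42379
Stock = 0.189 μM × 42379 = 8010 μM = 8.01 mM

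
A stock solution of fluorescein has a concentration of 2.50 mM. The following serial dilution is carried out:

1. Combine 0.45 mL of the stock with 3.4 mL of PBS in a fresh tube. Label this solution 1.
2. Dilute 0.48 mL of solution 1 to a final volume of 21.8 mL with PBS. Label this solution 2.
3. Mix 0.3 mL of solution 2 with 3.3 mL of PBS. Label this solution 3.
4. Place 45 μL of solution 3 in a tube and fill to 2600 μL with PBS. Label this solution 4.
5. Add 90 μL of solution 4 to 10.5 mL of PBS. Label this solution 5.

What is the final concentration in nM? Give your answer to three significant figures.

Step 1: 0.45 mL + 3.4 mL = 3.85 mL total → factor 3.85/0.45 = 8.5556
Step 2: 0.48 mL brought to 21.8 mL → factor 21.8/0.48 = 45.417
Step 3: 0.3 mL + 3.3 mL = 3.6 mL total → factor 3.6/0.3 = 12
Step 4: 45 μL brought to 2600 μL → factor 2600/45 = 57.778
Step 5: 90 μL + 10.5 mL = 10590 μL total → factor 10590/90 = 117.67
Overall dilution factor = 8.5556 × 45.417 × 12 × 57.778 × 117.67 = 3.17 × 10^7
Final = 2.50 mM / 3.17 × 10^7 = 7.886 × 10^-8 mM = 0.0789 nM

0.0789 nM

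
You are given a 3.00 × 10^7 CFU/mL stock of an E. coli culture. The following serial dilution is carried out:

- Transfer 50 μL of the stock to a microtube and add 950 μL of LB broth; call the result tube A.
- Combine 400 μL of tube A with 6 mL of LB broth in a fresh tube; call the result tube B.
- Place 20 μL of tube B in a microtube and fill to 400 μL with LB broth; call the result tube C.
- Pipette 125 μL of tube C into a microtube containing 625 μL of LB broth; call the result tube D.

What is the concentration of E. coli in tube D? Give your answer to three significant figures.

781 CFU/mL

Step 1: 50 μL + 950 μL = 1000 μL total → factor 1000/50 = 20
Step 2: 400 μL + 6 mL = 6400 μL total → factor 6400/400 = 16
Step 3: 20 μL brought to 400 μL → factor 400/20 = 20
Step 4: 125 μL + 625 μL = 750 μL total → factor 750/125 = 6
Overall dilution factor = 20 × 16 × 20 × 6 = 38400
Final = 3.00 × 10^7 CFU/mL / 38400 = 781 CFU/mL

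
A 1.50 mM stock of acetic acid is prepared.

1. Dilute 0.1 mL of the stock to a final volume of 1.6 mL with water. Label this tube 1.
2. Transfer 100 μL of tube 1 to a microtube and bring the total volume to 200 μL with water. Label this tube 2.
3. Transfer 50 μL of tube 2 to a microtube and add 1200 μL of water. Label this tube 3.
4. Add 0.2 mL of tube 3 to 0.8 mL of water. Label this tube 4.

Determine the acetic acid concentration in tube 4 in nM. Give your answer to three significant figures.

Step 1: 0.1 mL brought to 1.6 mL → factor 1.6/0.1 = 16
Step 2: 100 μL brought to 200 μL → factor 200/100 = 2
Step 3: 50 μL + 1200 μL = 1250 μL total → factor 1250/50 = 25
Step 4: 0.2 mL + 0.8 mL = 1 mL total → factor 1/0.2 = 5
Overall dilution factor = 16 × 2 × 25 × 5 = 4000
Final = 1.50 mM / 4000 = 0.0003750 mM = 375 nM

375 nM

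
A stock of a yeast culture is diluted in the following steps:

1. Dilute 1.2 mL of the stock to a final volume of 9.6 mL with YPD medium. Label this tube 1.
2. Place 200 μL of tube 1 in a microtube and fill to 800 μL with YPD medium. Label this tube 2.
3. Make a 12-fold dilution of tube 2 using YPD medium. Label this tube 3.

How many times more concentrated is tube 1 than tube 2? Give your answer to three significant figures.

4.00

Step 1: 1.2 mL brought to 9.6 mL → factor 9.6/1.2 = 8
Step 2: 200 μL brought to 800 μL → factor 800/200 = 4
Dilution factor to tube 1 = 8; to tube 2 = 32
[tube 1]/[tube 2] = (factor to tube 2)/(factor to tube 1) = 32/8 = 4.00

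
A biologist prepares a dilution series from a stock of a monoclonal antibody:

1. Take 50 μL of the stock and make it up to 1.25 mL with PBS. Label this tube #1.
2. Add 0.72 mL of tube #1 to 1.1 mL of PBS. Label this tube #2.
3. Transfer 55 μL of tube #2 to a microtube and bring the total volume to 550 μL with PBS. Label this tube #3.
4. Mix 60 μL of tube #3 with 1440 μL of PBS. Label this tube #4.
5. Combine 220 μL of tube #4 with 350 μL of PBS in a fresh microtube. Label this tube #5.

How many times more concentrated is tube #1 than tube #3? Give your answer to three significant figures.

Step 1: 50 μL brought to 1.25 mL → factor 1250/50 = 25
Step 2: 0.72 mL + 1.1 mL = 1.82 mL total → factor 1.82/0.72 = 2.5278
Step 3: 55 μL brought to 550 μL → factor 550/55 = 10
Dilution factor to tube #1 = 25; to tube #3 = 631.94
[tube #1]/[tube #3] = (factor to tube #3)/(factor to tube #1) = 631.94/25 = 25.3

25.3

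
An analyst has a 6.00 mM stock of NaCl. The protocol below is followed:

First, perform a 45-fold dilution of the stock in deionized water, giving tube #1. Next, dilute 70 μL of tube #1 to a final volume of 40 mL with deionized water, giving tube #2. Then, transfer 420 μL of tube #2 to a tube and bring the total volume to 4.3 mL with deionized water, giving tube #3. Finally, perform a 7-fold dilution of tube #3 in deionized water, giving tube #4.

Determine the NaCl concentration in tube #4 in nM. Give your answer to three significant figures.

3.26 nM

Step 1: 45-fold → factor 45
Step 2: 70 μL brought to 40 mL → factor 40000/70 = 571.43
Step 3: 420 μL brought to 4.3 mL → factor 4300/420 = 10.238
Step 4: 7-fold → factor 7
Overall dilution factor = 45 × 571.43 × 10.238 × 7 = 1.8429 × 10^6
Final = 6.00 mM / 1.8429 × 10^6 = 3.256 × 10^-6 mM = 3.26 nM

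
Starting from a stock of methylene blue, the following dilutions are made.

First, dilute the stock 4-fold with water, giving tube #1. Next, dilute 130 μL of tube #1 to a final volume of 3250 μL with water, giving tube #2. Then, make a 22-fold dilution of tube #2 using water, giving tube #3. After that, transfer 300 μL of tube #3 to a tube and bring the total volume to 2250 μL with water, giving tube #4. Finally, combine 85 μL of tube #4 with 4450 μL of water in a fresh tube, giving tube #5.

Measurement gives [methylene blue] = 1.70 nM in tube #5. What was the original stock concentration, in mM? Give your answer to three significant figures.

1.50 mM

Step 1: 4-fold → factor 4
Step 2: 130 μL brought to 3250 μL → factor 3250/130 = 25
Step 3: 22-fold → factor 22
Step 4: 300 μL brought to 2250 μL → factor 2250/300 = 7.5
Step 5: 85 μL + 4450 μL = 4535 μL total → factor 4535/85 = 53.353
Overall dilution factor = 4 × 25 × 22 × 7.5 × 53.353 = 8.8032 × 10^5
Stock = 1.70 nM × 8.8032 × 10^5 = 1.497 × 10^6 nM = 1.50 mM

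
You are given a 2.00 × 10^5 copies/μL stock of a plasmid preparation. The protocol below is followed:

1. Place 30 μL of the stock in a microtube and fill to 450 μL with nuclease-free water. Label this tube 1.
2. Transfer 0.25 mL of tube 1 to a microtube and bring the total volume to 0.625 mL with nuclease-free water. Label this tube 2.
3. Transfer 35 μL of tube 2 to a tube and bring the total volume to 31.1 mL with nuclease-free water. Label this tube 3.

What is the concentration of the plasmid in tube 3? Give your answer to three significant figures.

6.00 copies/μL

Step 1: 30 μL brought to 450 μL → factor 450/30 = 15
Step 2: 0.25 mL brought to 0.625 mL → factor 0.625/0.25 = 2.5
Step 3: 35 μL brought to 31.1 mL → factor 31100/35 = 888.57
Overall dilution factor = 15 × 2.5 × 888.57 = 33321
Final = 2.00 × 10^5 copies/μL / 33321 = 6.00 copies/μL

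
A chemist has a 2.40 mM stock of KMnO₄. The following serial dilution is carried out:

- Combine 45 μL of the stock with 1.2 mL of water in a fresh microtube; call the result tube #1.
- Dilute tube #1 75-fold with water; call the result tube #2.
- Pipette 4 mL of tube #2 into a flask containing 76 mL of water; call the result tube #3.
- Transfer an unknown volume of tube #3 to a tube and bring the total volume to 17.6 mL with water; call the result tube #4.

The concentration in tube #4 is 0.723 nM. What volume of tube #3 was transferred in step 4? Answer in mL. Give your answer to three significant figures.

0.220 mL

Step 1: 45 μL + 1.2 mL = 1245 μL total → factor 1245/45 = 27.667
Step 2: 75-fold → factor 75
Step 3: 4 mL + 76 mL = 80 mL total → factor 80/4 = 20
Step 4: v brought to 17.6 mL → factor = 17.6 mL/v
Product of known-step factors = 41500
Overall factor = 2.40 mM / (0.723 nM) = 3.3195 × 10^6
Step-4 factor = 3.3195 × 10^6 / 41500 = 79.988
v = 17.6 mL / 79.988 = 0.220 mL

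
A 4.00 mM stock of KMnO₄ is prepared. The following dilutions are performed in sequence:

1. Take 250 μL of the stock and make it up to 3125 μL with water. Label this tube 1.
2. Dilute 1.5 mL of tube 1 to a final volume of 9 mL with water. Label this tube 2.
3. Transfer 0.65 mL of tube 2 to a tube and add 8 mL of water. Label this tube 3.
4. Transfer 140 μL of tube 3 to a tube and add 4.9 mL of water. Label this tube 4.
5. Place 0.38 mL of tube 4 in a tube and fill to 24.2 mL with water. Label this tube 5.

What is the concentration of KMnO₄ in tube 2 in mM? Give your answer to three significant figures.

Step 1: 250 μL brought to 3125 μL → factor 3125/250 = 12.5
Step 2: 1.5 mL brought to 9 mL → factor 9/1.5 = 6
Dilution factor through tube 2 = 12.5 × 6 = 75
[tube 2] = 4.00 mM / 75 = 0.0533 mM

0.0533 mM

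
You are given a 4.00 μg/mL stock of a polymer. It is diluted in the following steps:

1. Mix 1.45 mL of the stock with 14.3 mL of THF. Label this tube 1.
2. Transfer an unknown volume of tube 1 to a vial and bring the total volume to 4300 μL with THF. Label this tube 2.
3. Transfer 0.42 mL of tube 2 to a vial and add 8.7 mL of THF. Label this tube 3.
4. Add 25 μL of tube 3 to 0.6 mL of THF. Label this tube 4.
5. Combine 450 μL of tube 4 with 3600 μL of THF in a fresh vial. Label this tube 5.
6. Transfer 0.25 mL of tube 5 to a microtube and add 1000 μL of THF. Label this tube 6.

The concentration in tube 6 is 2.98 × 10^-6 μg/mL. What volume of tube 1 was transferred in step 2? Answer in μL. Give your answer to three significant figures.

Step 1: 1.45 mL + 14.3 mL = 15.75 mL total → factor 15.75/1.45 = 10.862
Step 2: v brought to 4300 μL → factor = 4300 μL/v
Step 3: 0.42 mL + 8.7 mL = 9.12 mL total → factor 9.12/0.42 = 21.714
Step 4: 25 μL + 0.6 mL = 625 μL total → factor 625/25 = 25
Step 5: 450 μL + 3600 μL = 4050 μL total → factor 4050/450 = 9
Step 6: 0.25 mL + 1000 μL = 1.25 mL total → factor 1.25/0.25 = 5
Product of known-step factors = 2.6534 × 10^5
Overall factor = 4.00 μg/mL / (2.98 × 10^-6 μg/mL) = 1.3423 × 10^6
Step-2 factor = 1.3423 × 10^6 / 2.6534 × 10^5 = 5.0586
v = 4300 μL / 5.0586 = 850 μL

850 μL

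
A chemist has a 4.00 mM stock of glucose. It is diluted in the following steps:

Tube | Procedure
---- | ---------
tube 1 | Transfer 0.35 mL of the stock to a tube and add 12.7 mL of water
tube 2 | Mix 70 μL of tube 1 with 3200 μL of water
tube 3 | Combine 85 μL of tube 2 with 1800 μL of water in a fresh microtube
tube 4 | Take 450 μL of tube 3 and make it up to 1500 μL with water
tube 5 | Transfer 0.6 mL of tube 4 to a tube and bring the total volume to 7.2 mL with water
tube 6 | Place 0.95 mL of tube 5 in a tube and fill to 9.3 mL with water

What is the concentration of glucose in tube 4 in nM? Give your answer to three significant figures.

Step 1: 0.35 mL + 12.7 mL = 13.05 mL total → factor 13.05/0.35 = 37.286
Step 2: 70 μL + 3200 μL = 3270 μL total → factor 3270/70 = 46.714
Step 3: 85 μL + 1800 μL = 1885 μL total → factor 1885/85 = 22.176
Step 4: 450 μL brought to 1500 μL → factor 1500/450 = 3.3333
Dilution factor through tube 4 = 37.286 × 46.714 × 22.176 × 3.3333 = 1.2875 × 10^5
[tube 4] = 4.00 mM / 1.2875 × 10^5 = 3.107 × 10^-5 mM = 31.1 nM

31.1 nM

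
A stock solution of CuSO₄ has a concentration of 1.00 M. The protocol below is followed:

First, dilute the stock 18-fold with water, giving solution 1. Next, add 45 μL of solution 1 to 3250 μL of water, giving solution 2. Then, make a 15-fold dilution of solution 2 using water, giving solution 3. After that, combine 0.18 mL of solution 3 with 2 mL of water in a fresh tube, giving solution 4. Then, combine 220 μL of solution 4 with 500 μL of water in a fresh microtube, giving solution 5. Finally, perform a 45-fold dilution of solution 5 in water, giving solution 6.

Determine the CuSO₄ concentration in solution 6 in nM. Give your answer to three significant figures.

Step 1: 18-fold → factor 18
Step 2: 45 μL + 3250 μL = 3295 μL total → factor 3295/45 = 73.222
Step 3: 15-fold → factor 15
Step 4: 0.18 mL + 2 mL = 2.18 mL total → factor 2.18/0.18 = 12.111
Step 5: 220 μL + 500 μL = 720 μL total → factor 720/220 = 3.2727
Step 6: 45-fold → factor 45
Overall dilution factor = 18 × 73.222 × 15 × 12.111 × 3.2727 × 45 = 3.5262 × 10^7
Final = 1.00 M / 3.5262 × 10^7 = 2.836 × 10^-8 M = 28.4 nM

28.4 nM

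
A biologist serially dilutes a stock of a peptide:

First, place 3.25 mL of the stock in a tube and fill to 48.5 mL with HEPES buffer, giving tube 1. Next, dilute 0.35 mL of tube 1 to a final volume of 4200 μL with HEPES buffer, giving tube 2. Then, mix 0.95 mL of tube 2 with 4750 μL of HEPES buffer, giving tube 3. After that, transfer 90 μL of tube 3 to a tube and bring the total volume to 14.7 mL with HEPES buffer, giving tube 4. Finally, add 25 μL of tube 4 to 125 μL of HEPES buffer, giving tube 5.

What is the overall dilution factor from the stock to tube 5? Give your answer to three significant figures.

1.05 × 10^6

Step 1: 3.25 mL brought to 48.5 mL → factor 48.5/3.25 = 14.923
Step 2: 0.35 mL brought to 4200 μL → factor 4.2/0.35 = 12
Step 3: 0.95 mL + 4750 μL = 5.7 mL total → factor 5.7/0.95 = 6
Step 4: 90 μL brought to 14.7 mL → factor 14700/90 = 163.33
Step 5: 25 μL + 125 μL = 150 μL total → factor 150/25 = 6
Overall dilution factor = 14.923 × 12 × 6 × 163.33 × 6 = 1.053 × 10^6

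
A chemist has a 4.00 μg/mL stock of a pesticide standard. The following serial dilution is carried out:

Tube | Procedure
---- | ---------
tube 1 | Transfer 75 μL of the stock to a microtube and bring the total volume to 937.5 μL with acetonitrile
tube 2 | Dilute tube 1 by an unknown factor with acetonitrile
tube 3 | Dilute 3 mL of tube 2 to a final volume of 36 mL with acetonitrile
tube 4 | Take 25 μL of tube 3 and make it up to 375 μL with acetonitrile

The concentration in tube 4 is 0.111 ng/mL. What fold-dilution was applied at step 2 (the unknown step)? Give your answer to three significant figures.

Step 1: 75 μL brought to 937.5 μL → factor 937.5/75 = 12.5
Step 2: unknown factor x
Step 3: 3 mL brought to 36 mL → factor 36/3 = 12
Step 4: 25 μL brought to 375 μL → factor 375/25 = 15
Product of known-step factors = 2250
Overall factor = 4.00 μg/mL / (0.111 ng/mL) = 36036
x = 36036 / 2250 = 16.0

16.0-fold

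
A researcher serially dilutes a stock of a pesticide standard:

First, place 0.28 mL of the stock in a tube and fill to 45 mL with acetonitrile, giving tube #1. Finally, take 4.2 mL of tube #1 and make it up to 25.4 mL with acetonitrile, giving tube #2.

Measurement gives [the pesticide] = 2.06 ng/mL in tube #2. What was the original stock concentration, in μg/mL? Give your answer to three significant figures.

Step 1: 0.28 mL brought to 45 mL → factor 45/0.28 = 160.71
Step 2: 4.2 mL brought to 25.4 mL → factor 25.4/4.2 = 6.0476
Overall dilution factor = 160.71 × 6.0476 = 971.94
Stock = 2.06 ng/mL × 971.94 = 2002 ng/mL = 2.00 μg/mL

2.00 μg/mL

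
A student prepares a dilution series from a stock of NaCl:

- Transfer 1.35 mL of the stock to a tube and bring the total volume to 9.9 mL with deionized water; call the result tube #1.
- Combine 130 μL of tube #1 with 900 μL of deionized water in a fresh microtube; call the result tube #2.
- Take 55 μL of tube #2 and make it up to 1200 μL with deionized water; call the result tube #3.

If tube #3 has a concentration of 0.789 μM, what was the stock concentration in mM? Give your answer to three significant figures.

Step 1: 1.35 mL brought to 9.9 mL → factor 9.9/1.35 = 7.3333
Step 2: 130 μL + 900 μL = 1030 μL total → factor 1030/130 = 7.9231
Step 3: 55 μL brought to 1200 μL → factor 1200/55 = 21.818
Overall dilution factor = 7.3333 × 7.9231 × 21.818 = 1267.7
Stock = 0.789 μM × 1267.7 = 1000 μM = 1.00 mM

1.00 mM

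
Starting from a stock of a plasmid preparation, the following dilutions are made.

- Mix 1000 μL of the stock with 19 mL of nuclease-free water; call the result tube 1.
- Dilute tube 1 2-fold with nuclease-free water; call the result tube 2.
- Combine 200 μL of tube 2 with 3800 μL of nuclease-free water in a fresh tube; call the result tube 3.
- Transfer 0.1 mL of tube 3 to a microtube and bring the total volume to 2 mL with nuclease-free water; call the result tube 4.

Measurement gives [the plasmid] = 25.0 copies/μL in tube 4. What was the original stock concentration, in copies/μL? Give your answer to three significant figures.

Step 1: 1000 μL + 19 mL = 20000 μL total → factor 20000/1000 = 20
Step 2: 2-fold → factor 2
Step 3: 200 μL + 3800 μL = 4000 μL total → factor 4000/200 = 20
Step 4: 0.1 mL brought to 2 mL → factor 2/0.1 = 20
Overall dilution factor = 20 × 2 × 20 × 20 = 16000
Stock = 25.0 copies/μL × 16000 = 4.00 × 10^5 copies/μL

4.00 × 10^5 copies/μL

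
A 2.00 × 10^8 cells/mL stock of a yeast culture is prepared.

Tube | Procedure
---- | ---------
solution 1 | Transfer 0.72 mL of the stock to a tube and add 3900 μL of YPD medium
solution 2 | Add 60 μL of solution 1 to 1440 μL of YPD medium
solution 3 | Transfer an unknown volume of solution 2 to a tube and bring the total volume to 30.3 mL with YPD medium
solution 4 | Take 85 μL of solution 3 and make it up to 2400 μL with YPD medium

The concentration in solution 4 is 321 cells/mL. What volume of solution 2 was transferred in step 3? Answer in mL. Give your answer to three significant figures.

0.220 mL

Step 1: 0.72 mL + 3900 μL = 4.62 mL total → factor 4.62/0.72 = 6.4167
Step 2: 60 μL + 1440 μL = 1500 μL total → factor 1500/60 = 25
Step 3: v brought to 30.3 mL → factor = 30.3 mL/v
Step 4: 85 μL brought to 2400 μL → factor 2400/85 = 28.235
Product of known-step factors = 4529.4
Overall factor = 2.00 × 10^8 cells/mL / (321 cells/mL) = 6.2305 × 10^5
Step-3 factor = 6.2305 × 10^5 / 4529.4 = 137.56
v = 30.3 mL / 137.56 = 0.220 mL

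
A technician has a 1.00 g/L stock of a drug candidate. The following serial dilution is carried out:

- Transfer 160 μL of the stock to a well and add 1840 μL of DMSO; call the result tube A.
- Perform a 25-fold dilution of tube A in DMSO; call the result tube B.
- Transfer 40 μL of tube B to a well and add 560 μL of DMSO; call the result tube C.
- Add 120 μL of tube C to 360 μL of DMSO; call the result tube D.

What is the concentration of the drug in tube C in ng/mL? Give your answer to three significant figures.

213 ng/mL

Step 1: 160 μL + 1840 μL = 2000 μL total → factor 2000/160 = 12.5
Step 2: 25-fold → factor 25
Step 3: 40 μL + 560 μL = 600 μL total → factor 600/40 = 15
Dilution factor through tube C = 12.5 × 25 × 15 = 4687.5
[tube C] = 1.00 g/L / 4687.5 = 0.0002133 g/L = 213 ng/mL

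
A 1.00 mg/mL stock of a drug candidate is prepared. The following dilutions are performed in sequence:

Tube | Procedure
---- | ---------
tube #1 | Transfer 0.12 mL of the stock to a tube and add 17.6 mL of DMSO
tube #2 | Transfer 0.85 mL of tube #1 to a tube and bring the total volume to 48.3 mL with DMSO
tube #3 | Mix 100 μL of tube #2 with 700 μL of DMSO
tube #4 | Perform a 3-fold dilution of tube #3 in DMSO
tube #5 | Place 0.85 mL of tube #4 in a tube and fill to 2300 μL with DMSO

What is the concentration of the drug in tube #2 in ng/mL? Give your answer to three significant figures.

119 ng/mL

Step 1: 0.12 mL + 17.6 mL = 17.72 mL total → factor 17.72/0.12 = 147.67
Step 2: 0.85 mL brought to 48.3 mL → factor 48.3/0.85 = 56.824
Dilution factor through tube #2 = 147.67 × 56.824 = 8390.9
[tube #2] = 1.00 mg/mL / 8390.9 = 0.0001192 mg/mL = 119 ng/mL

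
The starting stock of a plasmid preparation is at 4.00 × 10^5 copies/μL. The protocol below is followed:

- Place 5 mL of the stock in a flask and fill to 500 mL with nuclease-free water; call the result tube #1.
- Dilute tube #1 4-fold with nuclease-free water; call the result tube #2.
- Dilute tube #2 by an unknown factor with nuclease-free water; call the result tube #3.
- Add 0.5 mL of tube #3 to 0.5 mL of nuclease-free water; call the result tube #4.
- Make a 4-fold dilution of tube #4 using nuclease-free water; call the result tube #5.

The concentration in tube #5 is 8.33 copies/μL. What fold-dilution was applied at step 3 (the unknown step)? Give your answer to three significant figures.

Step 1: 5 mL brought to 500 mL → factor 500/5 = 100
Step 2: 4-fold → factor 4
Step 3: unknown factor x
Step 4: 0.5 mL + 0.5 mL = 1 mL total → factor 1/0.5 = 2
Step 5: 4-fold → factor 4
Product of known-step factors = 3200
Overall factor = 4.00 × 10^5 copies/μL / (8.33 copies/μL) = 48019
x = 48019 / 3200 = 15.0

15.0-fold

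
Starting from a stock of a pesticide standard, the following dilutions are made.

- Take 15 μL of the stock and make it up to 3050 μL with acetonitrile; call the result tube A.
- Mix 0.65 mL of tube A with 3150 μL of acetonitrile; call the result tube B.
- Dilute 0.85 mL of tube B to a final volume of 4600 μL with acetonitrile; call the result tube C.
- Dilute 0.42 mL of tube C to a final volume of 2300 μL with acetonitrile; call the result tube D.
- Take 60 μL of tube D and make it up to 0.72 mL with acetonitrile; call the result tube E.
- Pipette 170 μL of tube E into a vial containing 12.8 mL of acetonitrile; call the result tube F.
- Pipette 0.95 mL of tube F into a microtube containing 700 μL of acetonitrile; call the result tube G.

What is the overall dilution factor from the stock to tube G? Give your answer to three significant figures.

5.60 × 10^7

Step 1: 15 μL brought to 3050 μL → factor 3050/15 = 203.33
Step 2: 0.65 mL + 3150 μL = 3.8 mL total → factor 3.8/0.65 = 5.8462
Step 3: 0.85 mL brought to 4600 μL → factor 4.6/0.85 = 5.4118
Step 4: 0.42 mL brought to 2300 μL → factor 2.3/0.42 = 5.4762
Step 5: 60 μL brought to 0.72 mL → factor 720/60 = 12
Step 6: 170 μL + 12.8 mL = 12970 μL total → factor 12970/170 = 76.294
Step 7: 0.95 mL + 700 μL = 1.65 mL total → factor 1.65/0.95 = 1.7368
Overall dilution factor = 203.33 × 5.8462 × 5.4118 × 5.4762 × 12 × 76.294 × 1.7368 = 5.6018 × 10^7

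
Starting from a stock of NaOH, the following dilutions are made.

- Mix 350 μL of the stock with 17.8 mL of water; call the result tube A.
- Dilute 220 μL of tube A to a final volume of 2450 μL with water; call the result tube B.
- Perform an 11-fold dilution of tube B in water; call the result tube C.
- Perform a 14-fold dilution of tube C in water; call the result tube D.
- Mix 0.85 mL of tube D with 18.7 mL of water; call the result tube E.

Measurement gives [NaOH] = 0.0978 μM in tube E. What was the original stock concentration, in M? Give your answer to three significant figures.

0.200 M

Step 1: 350 μL + 17.8 mL = 18150 μL total → factor 18150/350 = 51.857
Step 2: 220 μL brought to 2450 μL → factor 2450/220 = 11.136
Step 3: 11-fold → factor 11
Step 4: 14-fold → factor 14
Step 5: 0.85 mL + 18.7 mL = 19.55 mL total → factor 19.55/0.85 = 23
Overall dilution factor = 51.857 × 11.136 × 11 × 14 × 23 = 2.0455 × 10^6
Stock = 0.0978 μM × 2.0455 × 10^6 = 2.001 × 10^5 μM = 0.200 M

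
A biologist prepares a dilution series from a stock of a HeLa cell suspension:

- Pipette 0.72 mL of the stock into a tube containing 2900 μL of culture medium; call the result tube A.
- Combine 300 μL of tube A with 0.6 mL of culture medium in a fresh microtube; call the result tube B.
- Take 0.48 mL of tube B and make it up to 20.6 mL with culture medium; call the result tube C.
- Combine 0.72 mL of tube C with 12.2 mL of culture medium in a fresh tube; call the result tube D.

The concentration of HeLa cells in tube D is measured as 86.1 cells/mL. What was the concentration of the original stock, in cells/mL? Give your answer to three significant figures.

Step 1: 0.72 mL + 2900 μL = 3.62 mL total → factor 3.62/0.72 = 5.0278
Step 2: 300 μL + 0.6 mL = 900 μL total → factor 900/300 = 3
Step 3: 0.48 mL brought to 20.6 mL → factor 20.6/0.48 = 42.917
Step 4: 0.72 mL + 12.2 mL = 12.92 mL total → factor 12.92/0.72 = 17.944
Overall dilution factor = 5.0278 × 3 × 42.917 × 17.944 = 11616
Stock = 86.1 cells/mL × 11616 = 1.00 × 10^6 cells/mL

1.00 × 10^6 cells/mL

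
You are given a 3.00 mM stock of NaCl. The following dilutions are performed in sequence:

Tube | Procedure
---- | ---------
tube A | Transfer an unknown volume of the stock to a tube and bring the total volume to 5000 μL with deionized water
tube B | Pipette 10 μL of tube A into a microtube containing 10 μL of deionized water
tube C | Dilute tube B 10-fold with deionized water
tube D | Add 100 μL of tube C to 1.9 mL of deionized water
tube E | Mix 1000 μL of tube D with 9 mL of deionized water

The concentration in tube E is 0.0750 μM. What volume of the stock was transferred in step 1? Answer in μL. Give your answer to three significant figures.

Step 1: v brought to 5000 μL → factor = 5000 μL/v
Step 2: 10 μL + 10 μL = 20 μL total → factor 20/10 = 2
Step 3: 10-fold → factor 10
Step 4: 100 μL + 1.9 mL = 2000 μL total → factor 2000/100 = 20
Step 5: 1000 μL + 9 mL = 10000 μL total → factor 10000/1000 = 10
Product of known-step factors = 4000
Overall factor = 3.00 mM / (0.0750 μM) = 40000
Step-1 factor = 40000 / 4000 = 10
v = 5000 μL / 10 = 500 μL

500 μL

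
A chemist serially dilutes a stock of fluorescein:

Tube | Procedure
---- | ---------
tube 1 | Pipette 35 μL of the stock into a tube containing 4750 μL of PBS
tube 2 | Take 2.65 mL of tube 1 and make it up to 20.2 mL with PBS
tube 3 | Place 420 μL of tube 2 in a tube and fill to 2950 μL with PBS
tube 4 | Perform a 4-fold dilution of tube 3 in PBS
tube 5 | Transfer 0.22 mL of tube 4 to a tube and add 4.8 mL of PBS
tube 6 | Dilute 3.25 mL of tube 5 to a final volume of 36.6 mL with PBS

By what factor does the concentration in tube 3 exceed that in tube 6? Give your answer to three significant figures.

Step 1: 35 μL + 4750 μL = 4785 μL total → factor 4785/35 = 136.71
Step 2: 2.65 mL brought to 20.2 mL → factor 20.2/2.65 = 7.6226
Step 3: 420 μL brought to 2950 μL → factor 2950/420 = 7.0238
Step 4: 4-fold → factor 4
Step 5: 0.22 mL + 4.8 mL = 5.02 mL total → factor 5.02/0.22 = 22.818
Step 6: 3.25 mL brought to 36.6 mL → factor 36.6/3.25 = 11.262
Dilution factor to tube 3 = 7319.7; to tube 6 = 7.5237 × 10^6
[tube 3]/[tube 6] = (factor to tube 6)/(factor to tube 3) = 7.5237 × 10^6/7319.7 = 1.03 × 10^3

1.03 × 10^3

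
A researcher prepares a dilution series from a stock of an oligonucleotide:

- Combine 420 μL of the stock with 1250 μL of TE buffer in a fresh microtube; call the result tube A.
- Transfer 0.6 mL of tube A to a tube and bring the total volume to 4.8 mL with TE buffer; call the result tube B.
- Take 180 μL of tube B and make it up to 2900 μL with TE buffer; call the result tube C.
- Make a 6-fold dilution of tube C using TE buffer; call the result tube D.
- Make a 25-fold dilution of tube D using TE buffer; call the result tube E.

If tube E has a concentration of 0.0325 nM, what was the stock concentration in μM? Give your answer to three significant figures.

2.50 μM

Step 1: 420 μL + 1250 μL = 1670 μL total → factor 1670/420 = 3.9762
Step 2: 0.6 mL brought to 4.8 mL → factor 4.8/0.6 = 8
Step 3: 180 μL brought to 2900 μL → factor 2900/180 = 16.111
Step 4: 6-fold → factor 6
Step 5: 25-fold → factor 25
Overall dilution factor = 3.9762 × 8 × 16.111 × 6 × 25 = 76873
Stock = 0.0325 nM × 76873 = 2498 nM = 2.50 μM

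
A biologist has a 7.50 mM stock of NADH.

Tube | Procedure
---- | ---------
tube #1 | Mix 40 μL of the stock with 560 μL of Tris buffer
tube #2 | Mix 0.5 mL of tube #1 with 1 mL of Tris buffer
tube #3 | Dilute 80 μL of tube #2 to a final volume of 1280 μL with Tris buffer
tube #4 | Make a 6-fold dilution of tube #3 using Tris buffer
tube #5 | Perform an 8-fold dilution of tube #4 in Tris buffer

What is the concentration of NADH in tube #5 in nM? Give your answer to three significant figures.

217 nM

Step 1: 40 μL + 560 μL = 600 μL total → factor 600/40 = 15
Step 2: 0.5 mL + 1 mL = 1.5 mL total → factor 1.5/0.5 = 3
Step 3: 80 μL brought to 1280 μL → factor 1280/80 = 16
Step 4: 6-fold → factor 6
Step 5: 8-fold → factor 8
Overall dilution factor = 15 × 3 × 16 × 6 × 8 = 34560
Final = 7.50 mM / 34560 = 0.0002170 mM = 217 nM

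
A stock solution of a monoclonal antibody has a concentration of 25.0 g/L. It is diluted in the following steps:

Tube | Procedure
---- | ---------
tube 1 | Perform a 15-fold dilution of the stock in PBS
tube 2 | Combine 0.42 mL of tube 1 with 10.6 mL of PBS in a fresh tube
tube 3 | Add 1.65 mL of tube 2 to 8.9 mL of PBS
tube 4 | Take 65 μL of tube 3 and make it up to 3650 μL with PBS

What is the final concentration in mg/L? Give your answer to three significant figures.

Step 1: 15-fold → factor 15
Step 2: 0.42 mL + 10.6 mL = 11.02 mL total → factor 11.02/0.42 = 26.238
Step 3: 1.65 mL + 8.9 mL = 10.55 mL total → factor 10.55/1.65 = 6.3939
Step 4: 65 μL brought to 3650 μL → factor 3650/65 = 56.154
Overall dilution factor = 15 × 26.238 × 6.3939 × 56.154 = 1.4131 × 10^5
Final = 25.0 g/L / 1.4131 × 10^5 = 0.0001769 g/L = 0.177 mg/L

0.177 mg/L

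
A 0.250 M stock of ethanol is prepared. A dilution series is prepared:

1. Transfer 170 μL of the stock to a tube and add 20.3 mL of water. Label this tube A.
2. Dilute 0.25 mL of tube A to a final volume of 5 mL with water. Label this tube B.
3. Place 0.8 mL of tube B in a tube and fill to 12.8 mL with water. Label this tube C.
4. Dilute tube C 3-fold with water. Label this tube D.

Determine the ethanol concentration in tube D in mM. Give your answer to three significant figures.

0.00216 mM

Step 1: 170 μL + 20.3 mL = 20470 μL total → factor 20470/170 = 120.41
Step 2: 0.25 mL brought to 5 mL → factor 5/0.25 = 20
Step 3: 0.8 mL brought to 12.8 mL → factor 12.8/0.8 = 16
Step 4: 3-fold → factor 3
Overall dilution factor = 120.41 × 20 × 16 × 3 = 1.156 × 10^5
Final = 0.250 M / 1.156 × 10^5 = 2.163 × 10^-6 M = 0.00216 mM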